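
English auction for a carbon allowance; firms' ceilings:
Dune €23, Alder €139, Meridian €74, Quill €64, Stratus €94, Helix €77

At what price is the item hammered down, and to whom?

Alder wins at €94

Sorting limits: 139 (Alder) > 94 (Stratus) > 77 (Helix) > 74 (Meridian) > 64 (Quill) > 23 (Dune)
Stratus is the last rival to drop out, at €94; Alder remains and wins at that price.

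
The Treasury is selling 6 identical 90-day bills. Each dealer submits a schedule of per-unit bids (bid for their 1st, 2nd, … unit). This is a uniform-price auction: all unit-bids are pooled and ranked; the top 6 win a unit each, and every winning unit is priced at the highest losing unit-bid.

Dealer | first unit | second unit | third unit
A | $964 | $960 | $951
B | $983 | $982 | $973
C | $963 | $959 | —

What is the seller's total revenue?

Pooled unit-bids ranked (top 6): 983 (B-1), 982 (B-2), 973 (B-3), 964 (A-1), 963 (C-1), 960 (A-2)
The (k+1)-th unit-bid is $959.
Allocation: A 2, B 3, C 1. Every unit priced at $959.
Revenue = 6 × 959 = $5,754.

Total revenue: $5,754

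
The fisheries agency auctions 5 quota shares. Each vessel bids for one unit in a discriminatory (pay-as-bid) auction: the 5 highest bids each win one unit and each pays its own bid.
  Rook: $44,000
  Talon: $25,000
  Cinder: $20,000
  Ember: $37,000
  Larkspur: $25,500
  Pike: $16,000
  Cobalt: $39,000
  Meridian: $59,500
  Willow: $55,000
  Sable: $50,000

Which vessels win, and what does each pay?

Meridian $59,500, Willow $55,000, Sable $50,000, Rook $44,000, Cobalt $39,000

Bids ranked high→low: 59,500 (Meridian), 55,000 (Willow), 50,000 (Sable), 44,000 (Rook), 39,000 (Cobalt), 37,000 (Ember), 25,500 (Larkspur), …
Top 5: Meridian, Willow, Sable, Rook, Cobalt.
Each winner pays its own bid: Meridian $59,500, Willow $55,000, Sable $50,000, Rook $44,000, Cobalt $39,000.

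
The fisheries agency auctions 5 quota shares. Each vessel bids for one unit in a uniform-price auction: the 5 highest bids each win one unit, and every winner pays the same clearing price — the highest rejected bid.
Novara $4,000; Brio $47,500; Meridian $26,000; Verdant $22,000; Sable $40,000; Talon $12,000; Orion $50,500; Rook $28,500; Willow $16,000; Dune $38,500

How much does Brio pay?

Bids ranked high→low: 50,500 (Orion), 47,500 (Brio), 40,000 (Sable), 38,500 (Dune), 28,500 (Rook), 26,000 (Meridian), 22,000 (Verdant), …
The 5 highest are Orion, Brio, Sable, Dune, Rook.
First losing bid is Meridian's $26,000, which sets the uniform price.
Brio wins → pays $26,000.

Brio pays $26,000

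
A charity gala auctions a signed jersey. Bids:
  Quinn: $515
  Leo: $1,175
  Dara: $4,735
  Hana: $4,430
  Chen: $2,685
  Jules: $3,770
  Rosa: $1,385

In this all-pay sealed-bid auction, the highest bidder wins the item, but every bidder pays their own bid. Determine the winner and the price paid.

Rule: the highest bidder wins the item, but every bidder pays their own bid.
Sorting bids: 4,735 (Dara) > 4,430 (Hana) > 3,770 (Jules) > 2,685 (Chen) > 1,385 (Rosa) > 1,175 (Leo) > …
Dara wins with the top bid; all bids are sunk regardless.

Dara pays $4,735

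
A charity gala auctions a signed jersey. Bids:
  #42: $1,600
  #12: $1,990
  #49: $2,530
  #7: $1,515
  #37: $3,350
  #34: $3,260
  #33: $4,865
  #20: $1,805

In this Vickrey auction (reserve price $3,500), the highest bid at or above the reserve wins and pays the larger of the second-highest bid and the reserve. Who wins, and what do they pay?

Bids in order: 4,865 (#33) > 3,350 (#37) > 3,260 (#34) > 2,530 (#49) > 1,990 (#12) > 1,805 (#20) > …
#33 has the top bid at or above the reserve ($4,865).
max(second-highest $3,350, reserve $3,500) = $3,500.

#33 pays $3,500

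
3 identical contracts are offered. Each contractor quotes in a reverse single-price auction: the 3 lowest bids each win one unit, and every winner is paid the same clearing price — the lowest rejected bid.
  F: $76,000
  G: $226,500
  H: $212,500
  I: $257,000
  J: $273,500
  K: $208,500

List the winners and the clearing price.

F, K, H; each is paid $226,500

Sorting: 76,000 (F), 208,500 (K), 212,500 (H), 226,500 (G), 257,000 (I), …
Lowest 3: F, K, H.
Lowest unsuccessful bid: $226,500 → clearing price.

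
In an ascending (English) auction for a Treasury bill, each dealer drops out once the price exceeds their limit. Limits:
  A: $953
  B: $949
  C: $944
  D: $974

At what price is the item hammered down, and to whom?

D wins at $953

Ascending (English) auction: the price rises until one bidder remains; the winner pays the price at which the last rival dropped out.
Limits in order: 974 (D) > 953 (A) > 949 (B) > 944 (C)
Once the price passes $953, only D is left; the hammer falls at A's limit of $953.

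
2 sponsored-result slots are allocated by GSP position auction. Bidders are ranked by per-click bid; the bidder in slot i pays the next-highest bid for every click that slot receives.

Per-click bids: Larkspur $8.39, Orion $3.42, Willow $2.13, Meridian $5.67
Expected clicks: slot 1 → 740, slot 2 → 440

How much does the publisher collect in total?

Total revenue: $5700.60

Ranked by bid: $8.39 (Larkspur) > $5.67 (Meridian) > $3.42 (Orion) > …
Slot 1: Larkspur pays $5.67 × 740 = $4195.80
Slot 2: Meridian pays $3.42 × 440 = $1504.80
Total = $5700.60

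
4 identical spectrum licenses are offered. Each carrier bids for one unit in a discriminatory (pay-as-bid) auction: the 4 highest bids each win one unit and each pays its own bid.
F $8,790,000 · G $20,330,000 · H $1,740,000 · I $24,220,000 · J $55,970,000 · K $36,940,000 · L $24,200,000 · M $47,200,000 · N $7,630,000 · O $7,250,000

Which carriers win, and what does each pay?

Bids ranked high→low: 55,970,000 (J), 47,200,000 (M), 36,940,000 (K), 24,220,000 (I), 24,200,000 (L), 20,330,000 (G), …
Top 4: J, M, K, I.
Each winner pays its own bid: J $55,970,000, M $47,200,000, K $36,940,000, I $24,220,000.

J $55,970,000, M $47,200,000, K $36,940,000, I $24,220,000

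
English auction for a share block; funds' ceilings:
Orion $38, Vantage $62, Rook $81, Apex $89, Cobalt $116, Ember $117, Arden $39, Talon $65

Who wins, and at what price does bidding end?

Limits ranked: 117 (Ember) > 116 (Cobalt) > 89 (Apex) > 81 (Rook) > 65 (Talon) > 62 (Vantage) > …
Cobalt is the last rival to drop out, at $116; Ember remains and wins at that price.

Ember wins at $116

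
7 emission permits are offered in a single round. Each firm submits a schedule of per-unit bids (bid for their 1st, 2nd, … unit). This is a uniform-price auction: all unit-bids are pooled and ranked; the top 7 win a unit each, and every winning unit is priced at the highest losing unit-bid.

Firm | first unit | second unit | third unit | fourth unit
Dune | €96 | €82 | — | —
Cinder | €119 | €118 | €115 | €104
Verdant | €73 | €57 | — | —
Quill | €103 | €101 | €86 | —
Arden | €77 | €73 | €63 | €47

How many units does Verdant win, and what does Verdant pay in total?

All unit-bids, highest first — top 7: 119 (Cinder-1), 118 (Cinder-2), 115 (Cinder-3), 104 (Cinder-4), 103 (Quill-1), 101 (Quill-2), 96 (Dune-1)
Highest rejected unit-bid = €86.
Verdant wins 0 unit(s) at €86 each.

Verdant: 0 units, pays €0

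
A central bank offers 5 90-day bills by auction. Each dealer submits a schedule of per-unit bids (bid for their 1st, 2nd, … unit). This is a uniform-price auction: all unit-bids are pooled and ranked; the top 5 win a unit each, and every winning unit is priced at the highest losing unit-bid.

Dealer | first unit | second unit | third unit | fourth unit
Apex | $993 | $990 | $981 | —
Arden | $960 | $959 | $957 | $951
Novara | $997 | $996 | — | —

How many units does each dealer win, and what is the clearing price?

All unit-bids, highest first — top 5: 997 (Novara-1), 996 (Novara-2), 993 (Apex-1), 990 (Apex-2), 981 (Apex-3)
The (k+1)-th unit-bid is $960.
Allocation: Apex 3, Novara 2.

Apex 3, Novara 2; clearing price $960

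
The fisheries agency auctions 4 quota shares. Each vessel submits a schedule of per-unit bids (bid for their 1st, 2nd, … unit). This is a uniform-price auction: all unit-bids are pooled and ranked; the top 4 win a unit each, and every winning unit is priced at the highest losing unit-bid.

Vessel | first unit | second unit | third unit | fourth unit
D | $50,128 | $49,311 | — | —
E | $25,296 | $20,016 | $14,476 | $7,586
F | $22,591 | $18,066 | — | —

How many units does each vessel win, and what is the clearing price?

Pooled unit-bids ranked (top 4): 50,128 (D-1), 49,311 (D-2), 25,296 (E-1), 22,591 (F-1)
First bid not allocated: $20,016.
Allocation: D 2, E 1, F 1.

D 2, E 1, F 1; clearing price $20,016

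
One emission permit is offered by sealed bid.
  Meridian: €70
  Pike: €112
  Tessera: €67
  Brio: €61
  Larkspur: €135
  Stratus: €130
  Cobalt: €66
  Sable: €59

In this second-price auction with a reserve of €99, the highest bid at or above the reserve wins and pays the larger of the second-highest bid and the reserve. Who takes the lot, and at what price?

Bids ranked: 135 (Larkspur) > 130 (Stratus) > 112 (Pike) > 70 (Meridian) > 67 (Tessera) > 66 (Cobalt) > …
Larkspur has the top bid at or above the reserve (€135).
Second-highest bid €130 exceeds the reserve €99 → payment €130.

Larkspur pays €130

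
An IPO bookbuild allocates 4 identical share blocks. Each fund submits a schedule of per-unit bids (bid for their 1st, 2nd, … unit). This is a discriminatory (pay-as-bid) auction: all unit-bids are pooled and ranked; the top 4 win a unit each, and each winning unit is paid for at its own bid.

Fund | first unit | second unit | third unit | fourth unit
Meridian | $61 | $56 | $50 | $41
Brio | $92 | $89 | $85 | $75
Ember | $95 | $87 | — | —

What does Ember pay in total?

Pooled unit-bids ranked (top 4): 95 (Ember-1), 92 (Brio-1), 89 (Brio-2), 87 (Ember-2)
Next rejected bid: $85 (not a price — pay-as-bid).
Ember's winning unit-bids: 95 + 87 = $182.

Ember pays $182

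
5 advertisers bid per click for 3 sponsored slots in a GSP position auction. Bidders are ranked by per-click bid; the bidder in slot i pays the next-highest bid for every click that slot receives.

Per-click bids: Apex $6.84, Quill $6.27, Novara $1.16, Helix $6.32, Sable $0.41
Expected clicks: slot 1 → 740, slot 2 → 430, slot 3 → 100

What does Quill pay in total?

Per-click bids in order: $6.84 (Apex) > $6.32 (Helix) > $6.27 (Quill) > $1.16 (Novara) > …
Quill holds slot 3 → pays next bid $1.16 × 100 clicks = $116.00.

Quill pays $116.00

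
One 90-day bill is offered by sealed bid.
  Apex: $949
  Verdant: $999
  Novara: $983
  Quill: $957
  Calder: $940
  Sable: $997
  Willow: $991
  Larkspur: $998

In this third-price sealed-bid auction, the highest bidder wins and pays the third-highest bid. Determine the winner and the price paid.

Verdant pays $997

Bids ranked: 999 (Verdant) > 998 (Larkspur) > 997 (Sable) > 991 (Willow) > 983 (Novara) > 957 (Quill) > …
Verdant wins; payment is bid #3 in the ranking = $997.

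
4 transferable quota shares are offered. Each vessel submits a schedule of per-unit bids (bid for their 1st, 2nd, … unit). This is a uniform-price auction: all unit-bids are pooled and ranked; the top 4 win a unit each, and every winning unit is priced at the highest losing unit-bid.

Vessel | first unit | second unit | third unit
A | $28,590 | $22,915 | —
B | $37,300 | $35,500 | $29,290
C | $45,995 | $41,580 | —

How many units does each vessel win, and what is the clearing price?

B 2, C 2; clearing price $29,290

Pooled unit-bids ranked (top 4): 45,995 (C-1), 41,580 (C-2), 37,300 (B-1), 35,500 (B-2)
The (k+1)-th unit-bid is $29,290.
Allocation: B 2, C 2.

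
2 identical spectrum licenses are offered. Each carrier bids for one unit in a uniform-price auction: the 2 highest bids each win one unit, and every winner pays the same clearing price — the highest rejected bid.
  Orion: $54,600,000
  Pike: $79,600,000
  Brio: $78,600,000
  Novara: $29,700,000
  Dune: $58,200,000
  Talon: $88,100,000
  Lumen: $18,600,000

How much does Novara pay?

Novara pays $0

Sorting: 88,100,000 (Talon), 79,600,000 (Pike), 78,600,000 (Brio), 58,200,000 (Dune), …
The 2 highest are Talon, Pike.
First losing bid is Brio's $78,600,000, which sets the uniform price.
Novara does not win → pays $0.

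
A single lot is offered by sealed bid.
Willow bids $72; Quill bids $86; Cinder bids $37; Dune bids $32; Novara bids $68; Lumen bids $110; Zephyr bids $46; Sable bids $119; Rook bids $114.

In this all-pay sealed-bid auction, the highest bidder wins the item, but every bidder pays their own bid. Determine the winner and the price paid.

Sable pays $119

Rule: the highest bidder wins the item, but every bidder pays their own bid.
Sorting bids: 119 (Sable) > 114 (Rook) > 110 (Lumen) > 86 (Quill) > 72 (Willow) > 68 (Novara) > …
Sable is highest and takes the item; every bidder forfeits their bid.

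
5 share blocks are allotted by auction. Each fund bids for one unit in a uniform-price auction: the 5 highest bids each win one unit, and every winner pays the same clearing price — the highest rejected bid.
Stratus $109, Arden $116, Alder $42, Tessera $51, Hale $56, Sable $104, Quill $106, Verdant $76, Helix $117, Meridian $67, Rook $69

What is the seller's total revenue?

Ordering the bids: 117 (Helix), 116 (Arden), 109 (Stratus), 106 (Quill), 104 (Sable), 76 (Verdant), 69 (Rook), …
Winners (5 units): Helix, Arden, Stratus, Quill, Sable.
First losing bid is Verdant's $76, which sets the uniform price.
Total revenue = 5 × $76 = $380.

Total revenue: $380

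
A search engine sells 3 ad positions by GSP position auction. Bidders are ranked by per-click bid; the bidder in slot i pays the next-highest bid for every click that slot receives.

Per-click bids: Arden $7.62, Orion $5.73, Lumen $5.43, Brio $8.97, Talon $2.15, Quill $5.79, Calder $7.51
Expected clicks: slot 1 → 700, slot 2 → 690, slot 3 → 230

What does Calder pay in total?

Per-click bids in order: $8.97 (Brio) > $7.62 (Arden) > $7.51 (Calder) > $5.79 (Quill) > …
Calder holds slot 3 → pays next bid $5.79 × 230 clicks = $1331.70.

Calder pays $1331.70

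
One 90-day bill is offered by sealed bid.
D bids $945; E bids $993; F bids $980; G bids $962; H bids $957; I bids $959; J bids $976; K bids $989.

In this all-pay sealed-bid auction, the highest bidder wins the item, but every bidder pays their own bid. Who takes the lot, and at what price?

E pays $993

All-pay sealed-bid auction: the highest bidder wins the item, but every bidder pays their own bid.
Bids in order: 993 (E) > 989 (K) > 980 (F) > 976 (J) > 962 (G) > 959 (I) > …
E wins with the top bid; all bids are sunk regardless.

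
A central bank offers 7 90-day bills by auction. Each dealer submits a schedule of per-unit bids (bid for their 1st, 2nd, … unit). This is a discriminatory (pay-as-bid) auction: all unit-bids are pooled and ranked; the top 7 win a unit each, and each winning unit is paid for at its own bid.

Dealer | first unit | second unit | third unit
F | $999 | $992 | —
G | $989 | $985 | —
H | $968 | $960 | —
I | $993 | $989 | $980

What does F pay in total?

F pays $1,991

Pooled unit-bids ranked (top 7): 999 (F-1), 993 (I-1), 992 (F-2), 989 (G-1), 989 (I-2), 985 (G-2), 980 (I-3)
Next rejected bid: $968 (not a price — pay-as-bid).
F's winning unit-bids: 999 + 992 = $1,991.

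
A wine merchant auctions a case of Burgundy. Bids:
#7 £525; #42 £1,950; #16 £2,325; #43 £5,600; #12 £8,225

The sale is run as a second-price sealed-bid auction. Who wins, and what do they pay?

#12 pays £5,600

Bids ranked: 8,225 (#12) > 5,600 (#43) > 2,325 (#16) > 1,950 (#42) > 525 (#7)
#12 is highest; pays the second-highest bid, £5,600.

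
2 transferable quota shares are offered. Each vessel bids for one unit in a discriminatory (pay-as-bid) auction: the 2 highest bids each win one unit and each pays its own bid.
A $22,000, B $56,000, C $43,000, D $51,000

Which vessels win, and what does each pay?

Bids ranked high→low: 56,000 (B), 51,000 (D), 43,000 (C), 22,000 (A)
Top 2: B, D.
Each winner pays its own bid: B $56,000, D $51,000.

B $56,000, D $51,000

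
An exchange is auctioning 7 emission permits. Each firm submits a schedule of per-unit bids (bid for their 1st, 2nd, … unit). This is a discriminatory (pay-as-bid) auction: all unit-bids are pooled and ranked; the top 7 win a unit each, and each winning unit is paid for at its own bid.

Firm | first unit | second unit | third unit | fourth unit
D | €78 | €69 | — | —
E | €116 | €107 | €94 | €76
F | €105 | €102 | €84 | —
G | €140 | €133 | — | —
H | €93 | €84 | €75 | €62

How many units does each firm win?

All unit-bids, highest first — top 7: 140 (G-1), 133 (G-2), 116 (E-1), 107 (E-2), 105 (F-1), 102 (F-2), 94 (E-3)
Next rejected bid: €93 (not a price — pay-as-bid).
Allocation: E 3, F 2, G 2.

E 3, F 2, G 2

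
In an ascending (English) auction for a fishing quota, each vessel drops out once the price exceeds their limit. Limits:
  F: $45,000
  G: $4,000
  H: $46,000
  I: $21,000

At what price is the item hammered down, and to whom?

H wins at $45,000

Rule: the price rises until one bidder remains; the winner pays the price at which the last rival dropped out.
Limits in order: 46,000 (H) > 45,000 (F) > 21,000 (I) > 4,000 (G)
Once the price passes $45,000, only H is left; the hammer falls at F's limit of $45,000.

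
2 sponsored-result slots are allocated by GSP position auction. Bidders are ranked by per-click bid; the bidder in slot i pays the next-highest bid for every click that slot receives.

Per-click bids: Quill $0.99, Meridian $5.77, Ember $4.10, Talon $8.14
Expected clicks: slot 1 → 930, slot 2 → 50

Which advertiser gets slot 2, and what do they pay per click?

Meridian; $4.10 per click

Ranked by bid: $8.14 (Talon) > $5.77 (Meridian) > $4.10 (Ember) > …
Slot 2 goes to the second-ranked bidder, Meridian, who pays the next bid down: $4.10/click.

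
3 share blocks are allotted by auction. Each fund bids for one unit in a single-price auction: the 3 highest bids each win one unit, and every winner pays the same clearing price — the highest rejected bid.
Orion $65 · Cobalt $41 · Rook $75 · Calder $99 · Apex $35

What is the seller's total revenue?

Total revenue: $123

Sorting: 99 (Calder), 75 (Rook), 65 (Orion), 41 (Cobalt), 35 (Apex)
The 3 highest are Calder, Rook, Orion.
Highest unsuccessful bid: $41 → clearing price.
Total revenue = 3 × $41 = $123.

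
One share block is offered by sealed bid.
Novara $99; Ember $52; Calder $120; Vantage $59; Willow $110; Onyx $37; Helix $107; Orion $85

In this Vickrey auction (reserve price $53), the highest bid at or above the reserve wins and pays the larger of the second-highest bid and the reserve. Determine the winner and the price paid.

Rule: the highest bid at or above the reserve wins and pays the larger of the second-highest bid and the reserve.
Bids in order: 120 (Calder) > 110 (Willow) > 107 (Helix) > 99 (Novara) > 85 (Orion) > 59 (Vantage) > …
Calder has the top bid at or above the reserve ($120).
max(second-highest $110, reserve $53) = $110; the reserve does not bind.

Calder pays $110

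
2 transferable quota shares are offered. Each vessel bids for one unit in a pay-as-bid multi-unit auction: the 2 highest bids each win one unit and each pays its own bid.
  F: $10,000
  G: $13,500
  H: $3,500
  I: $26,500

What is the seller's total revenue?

Total revenue: $40,000

Ordering the bids: 26,500 (I), 13,500 (G), 10,000 (F), 3,500 (H)
Winners (2 units): I, G.
Total revenue = 26,500 + 13,500 = $40,000.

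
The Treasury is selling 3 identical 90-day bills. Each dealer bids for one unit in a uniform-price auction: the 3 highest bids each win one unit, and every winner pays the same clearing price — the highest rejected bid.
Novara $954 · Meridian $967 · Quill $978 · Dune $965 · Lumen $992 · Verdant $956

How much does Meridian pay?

Meridian pays $965

Bids ranked high→low: 992 (Lumen), 978 (Quill), 967 (Meridian), 965 (Dune), 956 (Verdant), …
Top 3: Lumen, Quill, Meridian.
Highest unsuccessful bid: $965 → clearing price.
Meridian wins → pays $965.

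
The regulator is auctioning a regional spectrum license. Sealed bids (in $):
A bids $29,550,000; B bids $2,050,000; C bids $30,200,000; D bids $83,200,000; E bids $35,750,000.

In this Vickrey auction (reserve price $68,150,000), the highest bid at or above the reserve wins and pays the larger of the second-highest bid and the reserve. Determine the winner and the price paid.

D pays $68,150,000

Sorting bids: 83,200,000 (D) > 35,750,000 (E) > 30,200,000 (C) > 29,550,000 (A) > 2,050,000 (B)
Highest eligible bid: D at $83,200,000.
Second-highest bid $35,750,000 is below the reserve $68,150,000, so the reserve binds → payment $68,150,000.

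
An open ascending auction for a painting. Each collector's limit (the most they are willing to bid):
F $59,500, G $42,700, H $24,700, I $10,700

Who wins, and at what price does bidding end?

Limits ranked: 59,500 (F) > 42,700 (G) > 24,700 (H) > 10,700 (I)
G is the last rival to drop out, at $42,700; F remains and wins at that price.

F wins at $42,700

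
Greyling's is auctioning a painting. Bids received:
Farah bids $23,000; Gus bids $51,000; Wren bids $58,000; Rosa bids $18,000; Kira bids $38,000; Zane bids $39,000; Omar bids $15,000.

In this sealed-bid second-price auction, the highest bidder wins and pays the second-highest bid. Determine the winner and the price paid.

Bids in order: 58,000 (Wren) > 51,000 (Gus) > 39,000 (Zane) > 38,000 (Kira) > 23,000 (Farah) > 18,000 (Rosa) > …
Wren is highest; pays the second-highest bid, $51,000.

Wren pays $51,000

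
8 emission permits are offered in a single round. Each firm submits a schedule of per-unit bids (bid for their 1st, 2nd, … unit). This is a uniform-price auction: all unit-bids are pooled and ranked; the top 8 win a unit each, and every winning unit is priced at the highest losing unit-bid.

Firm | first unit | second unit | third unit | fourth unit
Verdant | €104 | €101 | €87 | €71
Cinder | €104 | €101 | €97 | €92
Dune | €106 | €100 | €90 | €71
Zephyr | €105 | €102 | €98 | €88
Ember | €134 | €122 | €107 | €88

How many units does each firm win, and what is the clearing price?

Cinder 1, Dune 1, Ember 3, Verdant 1, Zephyr 2; clearing price €101

Merging the schedules and taking the best 8: 134 (Ember-1), 122 (Ember-2), 107 (Ember-3), 106 (Dune-1), 105 (Zephyr-1), 104 (Verdant-1), 104 (Cinder-1), 102 (Zephyr-2)
First bid not allocated: €101.
Allocation: Cinder 1, Dune 1, Ember 3, Verdant 1, Zephyr 2.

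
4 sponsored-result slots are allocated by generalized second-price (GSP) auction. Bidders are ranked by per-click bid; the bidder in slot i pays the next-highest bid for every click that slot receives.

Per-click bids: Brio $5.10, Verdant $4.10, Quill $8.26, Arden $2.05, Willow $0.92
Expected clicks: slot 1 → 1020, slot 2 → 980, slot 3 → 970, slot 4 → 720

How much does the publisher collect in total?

Total revenue: $11870.90

Per-click bids in order: $8.26 (Quill) > $5.10 (Brio) > $4.10 (Verdant) > $2.05 (Arden) > $0.92 (Willow)
Slot 1: Quill pays $5.10 × 1020 = $5202.00
Slot 2: Brio pays $4.10 × 980 = $4018.00
Slot 3: Verdant pays $2.05 × 970 = $1988.50
Slot 4: Arden pays $0.92 × 720 = $662.40
Total = $11870.90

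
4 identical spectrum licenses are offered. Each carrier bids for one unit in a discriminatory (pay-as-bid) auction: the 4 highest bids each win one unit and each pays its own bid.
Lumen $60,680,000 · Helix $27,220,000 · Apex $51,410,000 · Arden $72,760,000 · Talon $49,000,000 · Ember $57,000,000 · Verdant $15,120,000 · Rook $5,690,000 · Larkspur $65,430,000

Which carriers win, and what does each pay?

Arden $72,760,000, Larkspur $65,430,000, Lumen $60,680,000, Ember $57,000,000

Ordering the bids: 72,760,000 (Arden), 65,430,000 (Larkspur), 60,680,000 (Lumen), 57,000,000 (Ember), 51,410,000 (Apex), 49,000,000 (Talon), …
The 4 highest are Arden, Larkspur, Lumen, Ember.
Each winner pays its own bid: Arden $72,760,000, Larkspur $65,430,000, Lumen $60,680,000, Ember $57,000,000.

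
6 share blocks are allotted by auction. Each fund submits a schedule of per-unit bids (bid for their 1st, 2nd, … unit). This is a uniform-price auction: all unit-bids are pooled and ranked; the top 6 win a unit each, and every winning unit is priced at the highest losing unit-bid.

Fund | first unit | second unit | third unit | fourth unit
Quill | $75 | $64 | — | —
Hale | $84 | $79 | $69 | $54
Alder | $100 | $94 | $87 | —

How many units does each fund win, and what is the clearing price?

Alder 3, Hale 2, Quill 1; clearing price $69

All unit-bids, highest first — top 6: 100 (Alder-1), 94 (Alder-2), 87 (Alder-3), 84 (Hale-1), 79 (Hale-2), 75 (Quill-1)
The (k+1)-th unit-bid is $69.
Allocation: Alder 3, Hale 2, Quill 1.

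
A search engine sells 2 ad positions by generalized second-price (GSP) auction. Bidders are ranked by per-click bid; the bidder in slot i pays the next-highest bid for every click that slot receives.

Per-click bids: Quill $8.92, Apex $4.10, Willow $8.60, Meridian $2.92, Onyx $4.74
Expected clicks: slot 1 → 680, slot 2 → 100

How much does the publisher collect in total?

Sorting advertisers: $8.92 (Quill) > $8.60 (Willow) > $4.74 (Onyx) > …
Slot 1: Quill pays $8.60 × 680 = $5848.00
Slot 2: Willow pays $4.74 × 100 = $474.00
Total = $6322.00

Total revenue: $6322.00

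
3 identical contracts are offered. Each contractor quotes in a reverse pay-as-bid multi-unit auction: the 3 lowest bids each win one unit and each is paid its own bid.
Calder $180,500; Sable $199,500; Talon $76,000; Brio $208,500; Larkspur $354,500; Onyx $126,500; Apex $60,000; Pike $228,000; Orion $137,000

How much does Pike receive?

Ordering the bids: 60,000 (Apex), 76,000 (Talon), 126,500 (Onyx), 137,000 (Orion), 180,500 (Calder), …
Winners (3 units): Apex, Talon, Onyx.
Pike does not win → $0.

Pike is paid $0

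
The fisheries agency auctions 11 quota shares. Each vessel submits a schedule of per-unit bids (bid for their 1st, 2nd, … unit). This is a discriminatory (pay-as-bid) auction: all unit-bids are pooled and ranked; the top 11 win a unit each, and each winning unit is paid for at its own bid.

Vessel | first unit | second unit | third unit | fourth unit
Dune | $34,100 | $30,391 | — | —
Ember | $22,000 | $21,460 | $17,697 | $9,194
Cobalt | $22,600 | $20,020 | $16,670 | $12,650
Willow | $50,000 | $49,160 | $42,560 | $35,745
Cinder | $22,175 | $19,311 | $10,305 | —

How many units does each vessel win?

All unit-bids, highest first — top 11: 50,000 (Willow-1), 49,160 (Willow-2), 42,560 (Willow-3), 35,745 (Willow-4), 34,100 (Dune-1), 30,391 (Dune-2), 22,600 (Cobalt-1), 22,175 (Cinder-1), 22,000 (Ember-1), 21,460 (Ember-2), 20,020 (Cobalt-2)
Next rejected bid: $19,311 (not a price — pay-as-bid).
Allocation: Cinder 1, Cobalt 2, Dune 2, Ember 2, Willow 4.

Cinder 1, Cobalt 2, Dune 2, Ember 2, Willow 4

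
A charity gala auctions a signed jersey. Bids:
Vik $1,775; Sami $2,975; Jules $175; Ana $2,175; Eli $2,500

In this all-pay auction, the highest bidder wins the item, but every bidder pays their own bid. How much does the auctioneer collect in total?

Total revenue: $9,600

All-pay auction: the highest bidder wins the item, but every bidder pays their own bid.
Sorting bids: 2,975 (Sami) > 2,500 (Eli) > 2,175 (Ana) > 1,775 (Vik) > 175 (Jules)
Sami wins with the top bid; all bids are sunk regardless.
Every bidder forfeits their bid regardless of winning.
Revenue = 1,775 + 2,975 + 175 + 2,175 + 2,500 = $9,600.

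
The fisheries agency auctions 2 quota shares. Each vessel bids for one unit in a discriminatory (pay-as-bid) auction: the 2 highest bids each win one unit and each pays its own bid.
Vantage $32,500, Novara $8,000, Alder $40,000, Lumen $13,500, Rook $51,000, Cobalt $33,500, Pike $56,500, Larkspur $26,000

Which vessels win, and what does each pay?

Pike $56,500, Rook $51,000

Sorting: 56,500 (Pike), 51,000 (Rook), 40,000 (Alder), 33,500 (Cobalt), …
Top 2: Pike, Rook.
Each winner pays its own bid: Pike $56,500, Rook $51,000.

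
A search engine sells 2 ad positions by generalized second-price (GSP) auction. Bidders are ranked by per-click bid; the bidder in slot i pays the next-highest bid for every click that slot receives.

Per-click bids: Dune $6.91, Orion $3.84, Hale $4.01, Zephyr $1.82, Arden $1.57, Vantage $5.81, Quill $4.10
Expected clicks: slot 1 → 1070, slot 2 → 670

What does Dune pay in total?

Sorting advertisers: $6.91 (Dune) > $5.81 (Vantage) > $4.10 (Quill) > …
Dune holds slot 1 → pays next bid $5.81 × 1070 clicks = $6216.70.

Dune pays $6216.70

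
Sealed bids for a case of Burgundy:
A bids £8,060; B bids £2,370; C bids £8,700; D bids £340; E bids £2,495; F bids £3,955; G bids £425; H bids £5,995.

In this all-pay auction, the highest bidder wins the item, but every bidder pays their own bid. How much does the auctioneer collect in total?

Total revenue: £32,340

Rule: the highest bidder wins the item, but every bidder pays their own bid.
Sorting bids: 8,700 (C) > 8,060 (A) > 5,995 (H) > 3,955 (F) > 2,495 (E) > 2,370 (B) > …
C wins with the top bid; all bids are sunk regardless.
Every bidder forfeits their bid regardless of winning.
Revenue = 8,060 + 2,370 + 8,700 + 340 + 2,495 + 3,955 + 425 + 5,995 = £32,340.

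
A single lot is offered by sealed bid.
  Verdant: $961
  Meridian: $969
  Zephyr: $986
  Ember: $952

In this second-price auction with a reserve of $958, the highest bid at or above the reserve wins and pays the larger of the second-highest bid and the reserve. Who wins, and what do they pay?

Second-price auction with a reserve of $958: the highest bid at or above the reserve wins and pays the larger of the second-highest bid and the reserve.
Bids ranked: 986 (Zephyr) > 969 (Meridian) > 961 (Verdant) > 952 (Ember)
Highest eligible bid: Zephyr at $986.
Second-highest bid $969 exceeds the reserve $958 → payment $969.

Zephyr pays $969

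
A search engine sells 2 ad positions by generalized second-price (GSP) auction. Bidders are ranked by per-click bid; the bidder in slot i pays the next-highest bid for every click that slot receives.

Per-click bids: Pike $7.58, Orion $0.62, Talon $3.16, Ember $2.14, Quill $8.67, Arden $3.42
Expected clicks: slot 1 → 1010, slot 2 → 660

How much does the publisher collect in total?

Sorting advertisers: $8.67 (Quill) > $7.58 (Pike) > $3.42 (Arden) > …
Slot 1: Quill pays $7.58 × 1010 = $7655.80
Slot 2: Pike pays $3.42 × 660 = $2257.20
Total = $9913.00

Total revenue: $9913.00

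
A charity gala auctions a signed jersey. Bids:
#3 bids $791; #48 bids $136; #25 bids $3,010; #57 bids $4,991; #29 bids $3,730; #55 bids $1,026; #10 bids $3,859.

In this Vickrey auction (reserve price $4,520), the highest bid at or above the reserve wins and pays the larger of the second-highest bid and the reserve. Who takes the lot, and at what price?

Vickrey auction (reserve price $4,520): the highest bid at or above the reserve wins and pays the larger of the second-highest bid and the reserve.
Bids ranked: 4,991 (#57) > 3,859 (#10) > 3,730 (#29) > 3,010 (#25) > 1,026 (#55) > 791 (#3) > …
#57 has the top bid at or above the reserve ($4,991).
max(second-highest $3,859, reserve $4,520) = $4,520.

#57 pays $4,520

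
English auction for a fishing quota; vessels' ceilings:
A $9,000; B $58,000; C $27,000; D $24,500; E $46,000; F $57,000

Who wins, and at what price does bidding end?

B wins at $57,000

Ascending (English) auction: the price rises until one bidder remains; the winner pays the price at which the last rival dropped out.
Sorting limits: 58,000 (B) > 57,000 (F) > 46,000 (E) > 27,000 (C) > 24,500 (D) > 9,000 (A)
Bidding ends when F exits at $57,000; B takes it.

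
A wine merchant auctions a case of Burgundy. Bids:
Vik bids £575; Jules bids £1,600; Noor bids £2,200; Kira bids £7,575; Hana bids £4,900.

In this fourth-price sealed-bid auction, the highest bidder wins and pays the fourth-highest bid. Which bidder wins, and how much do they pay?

Kira pays £1,600

Rule: the highest bidder wins and pays the fourth-highest bid.
Bids ranked: 7,575 (Kira) > 4,900 (Hana) > 2,200 (Noor) > 1,600 (Jules) > 575 (Vik)
Kira wins; payment is bid #4 in the ranking = £1,600.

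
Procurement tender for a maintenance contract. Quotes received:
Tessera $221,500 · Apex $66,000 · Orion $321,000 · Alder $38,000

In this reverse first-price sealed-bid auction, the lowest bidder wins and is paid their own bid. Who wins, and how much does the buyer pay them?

Bids ranked: 38,000 (Alder) < 66,000 (Apex) < 221,500 (Tessera) < 321,000 (Orion)
Alder has the lowest bid and is paid exactly that: $38,000.

Alder is paid $38,000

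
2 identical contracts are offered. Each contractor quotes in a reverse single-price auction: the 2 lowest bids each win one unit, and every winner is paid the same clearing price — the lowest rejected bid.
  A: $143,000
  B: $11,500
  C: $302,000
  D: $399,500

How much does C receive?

Bids ranked low→high: 11,500 (B), 143,000 (A), 302,000 (C), 399,500 (D)
Winners (2 units): B, A.
Clearing price = lowest rejected bid = $302,000.
C does not win → is paid $0.

C is paid $0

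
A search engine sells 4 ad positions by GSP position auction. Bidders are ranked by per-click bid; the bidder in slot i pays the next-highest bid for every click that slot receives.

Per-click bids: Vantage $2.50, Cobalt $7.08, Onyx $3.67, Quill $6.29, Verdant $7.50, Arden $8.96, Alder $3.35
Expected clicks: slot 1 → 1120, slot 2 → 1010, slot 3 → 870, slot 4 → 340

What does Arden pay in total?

Arden pays $8400.00

Ranked by bid: $8.96 (Arden) > $7.50 (Verdant) > $7.08 (Cobalt) > $6.29 (Quill) > $3.67 (Onyx) > …
Arden holds slot 1 → pays next bid $7.50 × 1120 clicks = $8400.00.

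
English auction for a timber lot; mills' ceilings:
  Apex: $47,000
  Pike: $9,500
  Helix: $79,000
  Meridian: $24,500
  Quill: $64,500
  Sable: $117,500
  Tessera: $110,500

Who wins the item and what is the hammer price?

Sable wins at $110,500

Sorting limits: 117,500 (Sable) > 110,500 (Tessera) > 79,000 (Helix) > 64,500 (Quill) > 47,000 (Apex) > 24,500 (Meridian) > …
Bidding ends when Tessera exits at $110,500; Sable takes it.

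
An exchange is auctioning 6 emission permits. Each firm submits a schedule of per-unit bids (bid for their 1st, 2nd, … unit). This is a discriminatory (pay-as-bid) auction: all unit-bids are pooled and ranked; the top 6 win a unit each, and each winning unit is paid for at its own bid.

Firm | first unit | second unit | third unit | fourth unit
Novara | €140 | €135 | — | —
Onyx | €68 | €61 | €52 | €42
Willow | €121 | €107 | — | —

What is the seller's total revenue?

Total revenue: €632

Merging the schedules and taking the best 6: 140 (Novara-1), 135 (Novara-2), 121 (Willow-1), 107 (Willow-2), 68 (Onyx-1), 61 (Onyx-2)
Next rejected bid: €52 (not a price — pay-as-bid).
Each winning unit pays its own bid.
Revenue = 140 + 135 + 121 + 107 + 68 + 61 = €632.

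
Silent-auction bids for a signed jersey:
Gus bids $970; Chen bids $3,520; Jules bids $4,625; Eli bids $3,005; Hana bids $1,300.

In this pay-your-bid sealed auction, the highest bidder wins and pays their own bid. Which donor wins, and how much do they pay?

Bids in order: 4,625 (Jules) > 3,520 (Chen) > 3,005 (Eli) > 1,300 (Hana) > 970 (Gus)
Jules is highest → pays own bid, $4,625.

Jules pays $4,625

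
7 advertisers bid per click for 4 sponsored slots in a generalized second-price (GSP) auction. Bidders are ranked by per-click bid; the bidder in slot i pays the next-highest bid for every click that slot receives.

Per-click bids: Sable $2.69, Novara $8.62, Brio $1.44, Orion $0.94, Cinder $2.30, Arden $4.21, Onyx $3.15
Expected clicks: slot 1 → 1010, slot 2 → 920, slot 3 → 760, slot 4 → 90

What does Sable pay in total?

Sable pays $207.00

Sorting advertisers: $8.62 (Novara) > $4.21 (Arden) > $3.15 (Onyx) > $2.69 (Sable) > $2.30 (Cinder) > …
Sable holds slot 4 → pays next bid $2.30 × 90 clicks = $207.00.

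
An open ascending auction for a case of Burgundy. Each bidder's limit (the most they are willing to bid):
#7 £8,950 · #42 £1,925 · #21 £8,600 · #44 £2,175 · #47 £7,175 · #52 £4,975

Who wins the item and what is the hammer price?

Rule: the price rises until one bidder remains; the winner pays the price at which the last rival dropped out.
Limits in order: 8,950 (#7) > 8,600 (#21) > 7,175 (#47) > 4,975 (#52) > 2,175 (#44) > 1,925 (#42)
#21 is the last rival to drop out, at £8,600; #7 remains and wins at that price.

#7 wins at £8,600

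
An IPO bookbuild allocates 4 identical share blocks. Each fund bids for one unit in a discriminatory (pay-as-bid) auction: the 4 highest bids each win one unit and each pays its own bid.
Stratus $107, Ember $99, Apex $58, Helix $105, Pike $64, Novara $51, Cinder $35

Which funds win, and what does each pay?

Stratus $107, Helix $105, Ember $99, Pike $64

Ordering the bids: 107 (Stratus), 105 (Helix), 99 (Ember), 64 (Pike), 58 (Apex), 51 (Novara), …
Top 4: Stratus, Helix, Ember, Pike.
Each winner pays its own bid: Stratus $107, Helix $105, Ember $99, Pike $64.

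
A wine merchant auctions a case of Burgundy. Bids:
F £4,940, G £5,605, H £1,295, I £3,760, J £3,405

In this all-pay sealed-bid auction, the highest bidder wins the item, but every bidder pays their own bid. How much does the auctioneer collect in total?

Bids ranked: 5,605 (G) > 4,940 (F) > 3,760 (I) > 3,405 (J) > 1,295 (H)
G wins with the top bid; all bids are sunk regardless.
Every bidder forfeits their bid regardless of winning.
Revenue = 4,940 + 5,605 + 1,295 + 3,760 + 3,405 = £19,005.

Total revenue: £19,005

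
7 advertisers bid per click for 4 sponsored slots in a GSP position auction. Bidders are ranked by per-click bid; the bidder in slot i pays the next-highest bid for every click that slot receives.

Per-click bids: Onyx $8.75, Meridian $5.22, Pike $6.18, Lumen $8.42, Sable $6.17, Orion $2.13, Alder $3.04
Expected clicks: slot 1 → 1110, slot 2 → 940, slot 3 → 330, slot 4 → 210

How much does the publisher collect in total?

Per-click bids in order: $8.75 (Onyx) > $8.42 (Lumen) > $6.18 (Pike) > $6.17 (Sable) > $5.22 (Meridian) > …
Slot 1: Onyx pays $8.42 × 1110 = $9346.20
Slot 2: Lumen pays $6.18 × 940 = $5809.20
Slot 3: Pike pays $6.17 × 330 = $2036.10
Slot 4: Sable pays $5.22 × 210 = $1096.20
Total = $18287.70

Total revenue: $18287.70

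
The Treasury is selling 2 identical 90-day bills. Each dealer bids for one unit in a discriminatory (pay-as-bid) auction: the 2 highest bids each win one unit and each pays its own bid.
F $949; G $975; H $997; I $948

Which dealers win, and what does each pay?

Bids ranked high→low: 997 (H), 975 (G), 949 (F), 948 (I)
Winners (2 units): H, G.
Each winner pays its own bid: H $997, G $975.

H $997, G $975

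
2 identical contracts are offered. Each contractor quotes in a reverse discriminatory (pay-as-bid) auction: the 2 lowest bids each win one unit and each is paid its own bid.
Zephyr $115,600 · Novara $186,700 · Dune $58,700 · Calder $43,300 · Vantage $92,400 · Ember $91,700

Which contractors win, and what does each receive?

Calder $43,300, Dune $58,700

Bids ranked low→high: 43,300 (Calder), 58,700 (Dune), 91,700 (Ember), 92,400 (Vantage), …
Lowest 2: Calder, Dune.
Each winner is paid its own bid: Calder $43,300, Dune $58,700.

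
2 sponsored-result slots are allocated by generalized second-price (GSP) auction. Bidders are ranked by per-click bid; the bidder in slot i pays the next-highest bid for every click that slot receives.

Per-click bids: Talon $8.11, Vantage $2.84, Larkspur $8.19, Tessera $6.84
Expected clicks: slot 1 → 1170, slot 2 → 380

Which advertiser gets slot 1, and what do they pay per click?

Larkspur; $8.11 per click

Per-click bids in order: $8.19 (Larkspur) > $8.11 (Talon) > $6.84 (Tessera) > …
Slot 1 goes to the first-ranked bidder, Larkspur, who pays the next bid down: $8.11/click.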